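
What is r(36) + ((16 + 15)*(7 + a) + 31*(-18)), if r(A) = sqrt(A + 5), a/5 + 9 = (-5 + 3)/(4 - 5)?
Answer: -1426 + sqrt(41) ≈ -1419.6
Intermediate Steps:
a = -35 (a = -45 + 5*((-5 + 3)/(4 - 5)) = -45 + 5*(-2/(-1)) = -45 + 5*(-2*(-1)) = -45 + 5*2 = -45 + 10 = -35)
r(A) = sqrt(5 + A)
r(36) + ((16 + 15)*(7 + a) + 31*(-18)) = sqrt(5 + 36) + ((16 + 15)*(7 - 35) + 31*(-18)) = sqrt(41) + (31*(-28) - 558) = sqrt(41) + (-868 - 558) = sqrt(41) - 1426 = -1426 + sqrt(41)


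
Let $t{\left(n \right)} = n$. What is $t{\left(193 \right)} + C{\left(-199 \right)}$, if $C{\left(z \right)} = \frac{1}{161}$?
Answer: $\frac{31074}{161} \approx 193.01$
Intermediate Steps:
$C{\left(z \right)} = \frac{1}{161}$
$t{\left(193 \right)} + C{\left(-199 \right)} = 193 + \frac{1}{161} = \frac{31074}{161}$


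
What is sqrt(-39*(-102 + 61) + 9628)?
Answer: sqrt(11227) ≈ 105.96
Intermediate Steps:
sqrt(-39*(-102 + 61) + 9628) = sqrt(-39*(-41) + 9628) = sqrt(1599 + 9628) = sqrt(11227)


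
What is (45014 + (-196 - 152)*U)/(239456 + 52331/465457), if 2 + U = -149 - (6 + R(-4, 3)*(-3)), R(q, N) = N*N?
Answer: 42009356078/111456523723 ≈ 0.37691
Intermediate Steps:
R(q, N) = N**2
U = -130 (U = -2 + (-149 - (6 + 3**2*(-3))) = -2 + (-149 - (6 + 9*(-3))) = -2 + (-149 - (6 - 27)) = -2 + (-149 - 1*(-21)) = -2 + (-149 + 21) = -2 - 128 = -130)
(45014 + (-196 - 152)*U)/(239456 + 52331/465457) = (45014 + (-196 - 152)*(-130))/(239456 + 52331/465457) = (45014 - 348*(-130))/(239456 + 52331*(1/465457)) = (45014 + 45240)/(239456 + 52331/465457) = 90254/(111456523723/465457) = 90254*(465457/111456523723) = 42009356078/111456523723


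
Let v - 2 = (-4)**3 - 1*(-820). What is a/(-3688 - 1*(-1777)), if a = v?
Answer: -758/1911 ≈ -0.39665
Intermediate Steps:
v = 758 (v = 2 + ((-4)**3 - 1*(-820)) = 2 + (-64 + 820) = 2 + 756 = 758)
a = 758
a/(-3688 - 1*(-1777)) = 758/(-3688 - 1*(-1777)) = 758/(-3688 + 1777) = 758/(-1911) = 758*(-1/1911) = -758/1911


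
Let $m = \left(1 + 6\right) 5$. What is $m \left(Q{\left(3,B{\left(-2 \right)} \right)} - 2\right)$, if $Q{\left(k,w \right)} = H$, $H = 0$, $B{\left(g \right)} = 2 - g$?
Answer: $-70$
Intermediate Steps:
$Q{\left(k,w \right)} = 0$
$m = 35$ ($m = 7 \cdot 5 = 35$)
$m \left(Q{\left(3,B{\left(-2 \right)} \right)} - 2\right) = 35 \left(0 - 2\right) = 35 \left(-2\right) = -70$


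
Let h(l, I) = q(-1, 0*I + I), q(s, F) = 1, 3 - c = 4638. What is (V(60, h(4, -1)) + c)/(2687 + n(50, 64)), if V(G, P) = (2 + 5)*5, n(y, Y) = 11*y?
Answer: -4600/3237 ≈ -1.4211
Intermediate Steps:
c = -4635 (c = 3 - 1*4638 = 3 - 4638 = -4635)
h(l, I) = 1
V(G, P) = 35 (V(G, P) = 7*5 = 35)
(V(60, h(4, -1)) + c)/(2687 + n(50, 64)) = (35 - 4635)/(2687 + 11*50) = -4600/(2687 + 550) = -4600/3237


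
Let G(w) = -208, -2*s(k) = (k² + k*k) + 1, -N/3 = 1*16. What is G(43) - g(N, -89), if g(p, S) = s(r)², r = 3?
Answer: -1193/4 ≈ -298.25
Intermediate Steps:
N = -48 (N = -3*16 = -48)
s(k) = -½ - k² (s(k) = -((k² + k*k) + 1)/2 = -((k² + k²) + 1)/2 = -(2*k² + 1)/2 = -(1 + 2*k²)/2 = -½ - k²)
g(p, S) = 361/4 (g(p, S) = (-½ - 1*3²)² = (-½ - 1*9)² = (-½ - 9)² = (-19/2)² = 361/4)
G(43) - g(N, -89) = -208 - 1*361/4 = -208 - 361/4 = -1193/4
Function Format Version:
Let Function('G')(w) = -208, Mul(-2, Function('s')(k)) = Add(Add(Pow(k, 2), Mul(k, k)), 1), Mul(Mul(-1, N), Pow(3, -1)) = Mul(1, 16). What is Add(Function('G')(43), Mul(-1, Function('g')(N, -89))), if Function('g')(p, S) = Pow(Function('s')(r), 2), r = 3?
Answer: Rational(-1193, 4) ≈ -298.25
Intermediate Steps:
N = -48 (N = Mul(-3, Mul(1, 16)) = Mul(-3, 16) = -48)
Function('s')(k) = Add(Rational(-1, 2), Mul(-1, Pow(k, 2))) (Function('s')(k) = Mul(Rational(-1, 2), Add(Add(Pow(k, 2), Mul(k, k)), 1)) = Mul(Rational(-1, 2), Add(Add(Pow(k, 2), Pow(k, 2)), 1)) = Mul(Rational(-1, 2), Add(Mul(2, Pow(k, 2)), 1)) = Mul(Rational(-1, 2), Add(1, Mul(2, Pow(k, 2)))) = Add(Rational(-1, 2), Mul(-1, Pow(k, 2))))
Function('g')(p, S) = Rational(361, 4) (Function('g')(p, S) = Pow(Add(Rational(-1, 2), Mul(-1, Pow(3, 2))), 2) = Pow(Add(Rational(-1, 2), Mul(-1, 9)), 2) = Pow(Add(Rational(-1, 2), -9), 2) = Pow(Rational(-19, 2), 2) = Rational(361, 4))
Add(Function('G')(43), Mul(-1, Function('g')(N, -89))) = Add(-208, Mul(-1, Rational(361, 4))) = Add(-208, Rational(-361, 4)) = Rational(-1193, 4)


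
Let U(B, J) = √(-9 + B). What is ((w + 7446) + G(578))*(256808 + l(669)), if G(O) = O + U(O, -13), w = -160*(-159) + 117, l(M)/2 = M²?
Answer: 38682961330 + 1151930*√569 ≈ 3.8710e+10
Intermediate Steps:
l(M) = 2*M²
w = 25557 (w = 25440 + 117 = 25557)
G(O) = O + √(-9 + O)
((w + 7446) + G(578))*(256808 + l(669)) = ((25557 + 7446) + (578 + √(-9 + 578)))*(256808 + 2*669²) = (33003 + (578 + √569))*(256808 + 2*447561) = (33581 + √569)*(256808 + 895122) = (33581 + √569)*1151930 = 38682961330 + 1151930*√569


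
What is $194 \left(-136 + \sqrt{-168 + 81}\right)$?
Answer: $-26384 + 194 i \sqrt{87} \approx -26384.0 + 1809.5 i$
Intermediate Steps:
$194 \left(-136 + \sqrt{-168 + 81}\right) = 194 \left(-136 + \sqrt{-87}\right) = 194 \left(-136 + i \sqrt{87}\right) = -26384 + 194 i \sqrt{87}$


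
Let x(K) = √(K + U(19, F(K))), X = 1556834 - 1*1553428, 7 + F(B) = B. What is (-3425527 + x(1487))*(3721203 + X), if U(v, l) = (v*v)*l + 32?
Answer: -12758748693943 + 3724609*√535799 ≈ -1.2756e+13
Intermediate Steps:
F(B) = -7 + B
X = 3406 (X = 1556834 - 1553428 = 3406)
U(v, l) = 32 + l*v² (U(v, l) = v²*l + 32 = l*v² + 32 = 32 + l*v²)
x(K) = √(-2495 + 362*K) (x(K) = √(K + (32 + (-7 + K)*19²)) = √(K + (32 + (-7 + K)*361)) = √(K + (32 + (-2527 + 361*K))) = √(K + (-2495 + 361*K)) = √(-2495 + 362*K))
(-3425527 + x(1487))*(3721203 + X) = (-3425527 + √(-2495 + 362*1487))*(3721203 + 3406) = (-3425527 + √(-2495 + 538294))*3724609 = (-3425527 + √535799)*3724609 = -12758748693943 + 3724609*√535799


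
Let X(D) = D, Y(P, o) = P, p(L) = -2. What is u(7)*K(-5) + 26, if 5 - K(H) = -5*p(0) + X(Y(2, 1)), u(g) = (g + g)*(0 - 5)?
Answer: 516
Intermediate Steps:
u(g) = -10*g (u(g) = (2*g)*(-5) = -10*g)
K(H) = -7 (K(H) = 5 - (-5*(-2) + 2) = 5 - (10 + 2) = 5 - 1*12 = 5 - 12 = -7)
u(7)*K(-5) + 26 = -10*7*(-7) + 26 = -70*(-7) + 26 = 490 + 26 = 516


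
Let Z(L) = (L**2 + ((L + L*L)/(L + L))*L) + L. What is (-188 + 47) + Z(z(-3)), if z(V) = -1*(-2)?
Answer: -132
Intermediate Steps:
z(V) = 2
Z(L) = 3*L/2 + 3*L**2/2 (Z(L) = (L**2 + ((L + L**2)/((2*L)))*L) + L = (L**2 + ((L + L**2)*(1/(2*L)))*L) + L = (L**2 + ((L + L**2)/(2*L))*L) + L = (L**2 + (L/2 + L**2/2)) + L = (L/2 + 3*L**2/2) + L = 3*L/2 + 3*L**2/2)
(-188 + 47) + Z(z(-3)) = (-188 + 47) + (3/2)*2*(1 + 2) = -141 + (3/2)*2*3 = -141 + 9 = -132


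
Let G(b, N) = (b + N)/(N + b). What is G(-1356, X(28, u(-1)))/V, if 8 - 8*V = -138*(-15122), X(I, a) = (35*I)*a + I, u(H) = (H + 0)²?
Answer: -2/521707 ≈ -3.8336e-6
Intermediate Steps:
u(H) = H²
X(I, a) = I + 35*I*a (X(I, a) = 35*I*a + I = I + 35*I*a)
G(b, N) = 1 (G(b, N) = (N + b)/(N + b) = 1)
V = -521707/2 (V = 1 - (-69)*(-15122)/4 = 1 - ⅛*2086836 = 1 - 521709/2 = -521707/2 ≈ -2.6085e+5)
G(-1356, X(28, u(-1)))/V = 1/(-521707/2) = 1*(-2/521707) = -2/521707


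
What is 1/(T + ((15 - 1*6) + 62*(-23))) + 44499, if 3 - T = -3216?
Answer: 80187199/1802 ≈ 44499.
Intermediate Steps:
T = 3219 (T = 3 - 1*(-3216) = 3 + 3216 = 3219)
1/(T + ((15 - 1*6) + 62*(-23))) + 44499 = 1/(3219 + ((15 - 1*6) + 62*(-23))) + 44499 = 1/(3219 + ((15 - 6) - 1426)) + 44499 = 1/(3219 + (9 - 1426)) + 44499 = 1/(3219 - 1417) + 44499 = 1/1802 + 44499 = 80187199/1802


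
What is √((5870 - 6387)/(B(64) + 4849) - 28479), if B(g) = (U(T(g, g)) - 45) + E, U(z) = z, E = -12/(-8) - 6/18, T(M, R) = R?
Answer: 3*I*√2700819910745/29215 ≈ 168.76*I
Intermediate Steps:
E = 7/6 (E = -12*(-⅛) - 6*1/18 = 3/2 - ⅓ = 7/6 ≈ 1.1667)
B(g) = -263/6 + g (B(g) = (g - 45) + 7/6 = (-45 + g) + 7/6 = -263/6 + g)
√((5870 - 6387)/(B(64) + 4849) - 28479) = √((5870 - 6387)/((-263/6 + 64) + 4849) - 28479) = √(-517/(121/6 + 4849) - 28479) = √(-517/29215/6 - 28479) = √(-517*6/29215 - 28479) = √(-3102/29215 - 28479) = √(-832017087/29215) = 3*I*√2700819910745/29215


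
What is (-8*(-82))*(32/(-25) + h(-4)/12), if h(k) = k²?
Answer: 2624/75 ≈ 34.987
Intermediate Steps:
(-8*(-82))*(32/(-25) + h(-4)/12) = (-8*(-82))*(32/(-25) + (-4)²/12) = 656*(32*(-1/25) + 16*(1/12)) = 656*(-32/25 + 4/3) = 656*(4/75) = 2624/75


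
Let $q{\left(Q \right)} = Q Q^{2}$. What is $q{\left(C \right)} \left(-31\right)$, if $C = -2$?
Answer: $248$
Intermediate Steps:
$q{\left(Q \right)} = Q^{3}$
$q{\left(C \right)} \left(-31\right) = \left(-2\right)^{3} \left(-31\right) = \left(-8\right) \left(-31\right) = 248$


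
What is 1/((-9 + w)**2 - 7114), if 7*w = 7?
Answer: -1/7050 ≈ -0.00014184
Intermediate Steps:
w = 1 (w = (1/7)*7 = 1)
1/((-9 + w)**2 - 7114) = 1/((-9 + 1)**2 - 7114) = 1/((-8)**2 - 7114) = 1/(64 - 7114) = 1/(-7050) = -1/7050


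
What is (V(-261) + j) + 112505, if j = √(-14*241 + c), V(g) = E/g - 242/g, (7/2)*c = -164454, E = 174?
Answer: 29363873/261 + I*√2467682/7 ≈ 1.1251e+5 + 224.41*I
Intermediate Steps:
c = -328908/7 (c = (2/7)*(-164454) = -328908/7 ≈ -46987.)
V(g) = -68/g (V(g) = 174/g - 242/g = -68/g)
j = I*√2467682/7 (j = √(-14*241 - 328908/7) = √(-3374 - 328908/7) = √(-352526/7) = I*√2467682/7 ≈ 224.41*I)
(V(-261) + j) + 112505 = (-68/(-261) + I*√2467682/7) + 112505 = (-68*(-1/261) + I*√2467682/7) + 112505 = (68/261 + I*√2467682/7) + 112505 = 29363873/261 + I*√2467682/7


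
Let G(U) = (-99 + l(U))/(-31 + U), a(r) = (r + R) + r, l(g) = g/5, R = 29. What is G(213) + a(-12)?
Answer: 2134/455 ≈ 4.6901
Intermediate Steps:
l(g) = g/5 (l(g) = g*(1/5) = g/5)
a(r) = 29 + 2*r (a(r) = (r + 29) + r = (29 + r) + r = 29 + 2*r)
G(U) = (-99 + U/5)/(-31 + U)
G(213) + a(-12) = (-495 + 213)/(5*(-31 + 213)) + (29 + 2*(-12)) = (1/5)*(-282)/182 + (29 - 24) = (1/5)*(1/182)*(-282) + 5 = -141/455 + 5 = 2134/455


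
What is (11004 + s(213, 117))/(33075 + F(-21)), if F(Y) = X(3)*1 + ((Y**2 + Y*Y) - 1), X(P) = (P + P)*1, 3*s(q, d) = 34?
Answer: 16523/50943 ≈ 0.32434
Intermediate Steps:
s(q, d) = 34/3 (s(q, d) = (1/3)*34 = 34/3)
X(P) = 2*P (X(P) = (2*P)*1 = 2*P)
F(Y) = 5 + 2*Y**2 (F(Y) = (2*3)*1 + ((Y**2 + Y*Y) - 1) = 6*1 + ((Y**2 + Y**2) - 1) = 6 + (2*Y**2 - 1) = 6 + (-1 + 2*Y**2) = 5 + 2*Y**2)
(11004 + s(213, 117))/(33075 + F(-21)) = (11004 + 34/3)/(33075 + (5 + 2*(-21)**2)) = 33046/(3*(33075 + (5 + 2*441))) = 33046/(3*(33075 + (5 + 882))) = 33046/(3*(33075 + 887)) = (33046/3)/33962 = (33046/3)*(1/33962) = 16523/50943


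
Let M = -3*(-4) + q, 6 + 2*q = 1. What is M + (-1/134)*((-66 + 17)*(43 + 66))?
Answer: 3307/67 ≈ 49.358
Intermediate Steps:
q = -5/2 (q = -3 + (½)*1 = -3 + ½ = -5/2 ≈ -2.5000)
M = 19/2 (M = -3*(-4) - 5/2 = 12 - 5/2 = 19/2 ≈ 9.5000)
M + (-1/134)*((-66 + 17)*(43 + 66)) = 19/2 + (-1/134)*((-66 + 17)*(43 + 66)) = 19/2 + (-1*1/134)*(-49*109) = 19/2 - 1/134*(-5341) = 19/2 + 5341/134 = 3307/67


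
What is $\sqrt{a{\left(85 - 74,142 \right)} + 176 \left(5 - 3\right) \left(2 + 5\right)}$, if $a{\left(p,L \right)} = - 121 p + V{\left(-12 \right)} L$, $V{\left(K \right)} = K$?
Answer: $i \sqrt{571} \approx 23.896 i$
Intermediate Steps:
$a{\left(p,L \right)} = - 121 p - 12 L$
$\sqrt{a{\left(85 - 74,142 \right)} + 176 \left(5 - 3\right) \left(2 + 5\right)} = \sqrt{\left(- 121 \left(85 - 74\right) - 1704\right) + 176 \left(5 - 3\right) \left(2 + 5\right)} = \sqrt{\left(\left(-121\right) 11 - 1704\right) + 176 \left(5 - 3\right) 7} = \sqrt{\left(-1331 - 1704\right) + 176 \cdot 2 \cdot 7} = \sqrt{-3035 + 176 \cdot 14} = \sqrt{-3035 + 2464} = \sqrt{-571} = i \sqrt{571}$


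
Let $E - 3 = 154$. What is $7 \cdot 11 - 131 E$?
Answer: $-20490$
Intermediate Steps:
$E = 157$ ($E = 3 + 154 = 157$)
$7 \cdot 11 - 131 E = 7 \cdot 11 - 20567 = 77 - 20567 = -20490$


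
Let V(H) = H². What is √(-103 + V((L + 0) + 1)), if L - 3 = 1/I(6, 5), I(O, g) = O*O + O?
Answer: I*√153131/42 ≈ 9.3171*I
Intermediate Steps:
I(O, g) = O + O² (I(O, g) = O² + O = O + O²)
L = 127/42 (L = 3 + 1/(6*(1 + 6)) = 3 + 1/(6*7) = 3 + 1/42 = 127/42 ≈ 3.0238)
√(-103 + V((L + 0) + 1)) = √(-103 + ((127/42 + 0) + 1)²) = √(-103 + (127/42 + 1)²) = √(-103 + (169/42)²) = √(-103 + 28561/1764) = √(-153131/1764) = I*√153131/42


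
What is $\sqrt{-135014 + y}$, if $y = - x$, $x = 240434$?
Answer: $2 i \sqrt{93862} \approx 612.74 i$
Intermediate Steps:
$y = -240434$ ($y = \left(-1\right) 240434 = -240434$)
$\sqrt{-135014 + y} = \sqrt{-135014 - 240434} = \sqrt{-375448} = 2 i \sqrt{93862}$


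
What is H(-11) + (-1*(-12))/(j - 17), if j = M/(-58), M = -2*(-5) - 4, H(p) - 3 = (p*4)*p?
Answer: 60301/124 ≈ 486.30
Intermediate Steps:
H(p) = 3 + 4*p² (H(p) = 3 + (p*4)*p = 3 + (4*p)*p = 3 + 4*p²)
M = 6 (M = 10 - 4 = 6)
j = -3/29 (j = 6/(-58) = 6*(-1/58) = -3/29 ≈ -0.10345)
H(-11) + (-1*(-12))/(j - 17) = (3 + 4*(-11)²) + (-1*(-12))/(-3/29 - 17) = (3 + 4*121) + 12/(-496/29) = (3 + 484) - 29/496*12 = 487 - 87/124 = 60301/124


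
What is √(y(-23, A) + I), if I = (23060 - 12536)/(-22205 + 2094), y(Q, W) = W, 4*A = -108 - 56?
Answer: 5*I*√3974957/1547 ≈ 6.4439*I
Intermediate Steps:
A = -41 (A = (-108 - 56)/4 = (¼)*(-164) = -41)
I = -10524/20111 (I = 10524/(-20111) = 10524*(-1/20111) = -10524/20111 ≈ -0.52330)
√(y(-23, A) + I) = √(-41 - 10524/20111) = √(-835075/20111) = 5*I*√3974957/1547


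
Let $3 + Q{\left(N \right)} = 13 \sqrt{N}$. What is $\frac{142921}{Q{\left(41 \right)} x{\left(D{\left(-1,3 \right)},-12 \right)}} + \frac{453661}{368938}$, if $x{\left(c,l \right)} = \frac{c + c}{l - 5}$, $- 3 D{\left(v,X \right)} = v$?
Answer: $- \frac{4030628240077}{2553050960} - \frac{94756623 \sqrt{41}}{13840} \approx -45418.0$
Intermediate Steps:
$D{\left(v,X \right)} = - \frac{v}{3}$
$Q{\left(N \right)} = -3 + 13 \sqrt{N}$
$x{\left(c,l \right)} = \frac{2 c}{-5 + l}$
$\frac{142921}{Q{\left(41 \right)} x{\left(D{\left(-1,3 \right)},-12 \right)}} + \frac{453661}{368938} = \frac{142921}{\left(-3 + 13 \sqrt{41}\right) \frac{2 \left(\left(- \frac{1}{3}\right) \left(-1\right)\right)}{-5 - 12}} + \frac{453661}{368938} = \frac{142921}{\left(-3 + 13 \sqrt{41}\right) 2 \cdot \frac{1}{3} \frac{1}{-17}} + 453661 \cdot \frac{1}{368938} = \frac{142921}{\left(-3 + 13 \sqrt{41}\right) 2 \cdot \frac{1}{3} \left(- \frac{1}{17}\right)} + \frac{453661}{368938} = \frac{142921}{\left(-3 + 13 \sqrt{41}\right) \left(- \frac{2}{51}\right)} + \frac{453661}{368938} = \frac{142921}{\frac{2}{17} - \frac{26 \sqrt{41}}{51}} + \frac{453661}{368938} = \frac{453661}{368938} + \frac{142921}{\frac{2}{17} - \frac{26 \sqrt{41}}{51}}$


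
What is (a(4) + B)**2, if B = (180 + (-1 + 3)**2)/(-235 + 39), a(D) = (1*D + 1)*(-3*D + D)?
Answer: 4024036/2401 ≈ 1676.0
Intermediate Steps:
a(D) = -2*D*(1 + D) (a(D) = (D + 1)*(-2*D) = (1 + D)*(-2*D) = -2*D*(1 + D))
B = -46/49 (B = (180 + 2**2)/(-196) = (180 + 4)*(-1/196) = 184*(-1/196) = -46/49 ≈ -0.93878)
(a(4) + B)**2 = (-2*4*(1 + 4) - 46/49)**2 = (-2*4*5 - 46/49)**2 = (-40 - 46/49)**2 = (-2006/49)**2 = 4024036/2401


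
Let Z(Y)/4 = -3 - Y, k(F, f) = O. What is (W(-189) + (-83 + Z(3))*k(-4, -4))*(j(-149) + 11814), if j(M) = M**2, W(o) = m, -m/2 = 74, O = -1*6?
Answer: 16803410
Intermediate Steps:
O = -6
m = -148 (m = -2*74 = -148)
k(F, f) = -6
W(o) = -148
Z(Y) = -12 - 4*Y (Z(Y) = 4*(-3 - Y) = -12 - 4*Y)
(W(-189) + (-83 + Z(3))*k(-4, -4))*(j(-149) + 11814) = (-148 + (-83 + (-12 - 4*3))*(-6))*((-149)**2 + 11814) = (-148 + (-83 + (-12 - 12))*(-6))*(22201 + 11814) = (-148 + (-83 - 24)*(-6))*34015 = (-148 - 107*(-6))*34015 = (-148 + 642)*34015 = 494*34015 = 16803410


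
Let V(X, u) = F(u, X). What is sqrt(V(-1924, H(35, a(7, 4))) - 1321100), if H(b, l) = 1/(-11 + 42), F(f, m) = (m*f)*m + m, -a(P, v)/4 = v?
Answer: 4*I*sqrt(72291938)/31 ≈ 1097.1*I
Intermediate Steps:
a(P, v) = -4*v
F(f, m) = m + f*m**2 (F(f, m) = (f*m)*m + m = f*m**2 + m = m + f*m**2)
H(b, l) = 1/31
V(X, u) = X*(1 + X*u) (V(X, u) = X*(1 + u*X) = X*(1 + X*u))
sqrt(V(-1924, H(35, a(7, 4))) - 1321100) = sqrt(-1924*(1 - 1924*1/31) - 1321100) = sqrt(-1924*(1 - 1924/31) - 1321100) = sqrt(-1924*(-1893/31) - 1321100) = sqrt(3642132/31 - 1321100) = sqrt(-37311968/31) = 4*I*sqrt(72291938)/31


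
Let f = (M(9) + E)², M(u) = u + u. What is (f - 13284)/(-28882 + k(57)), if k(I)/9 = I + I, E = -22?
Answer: 3317/6964 ≈ 0.47631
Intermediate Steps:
M(u) = 2*u
k(I) = 18*I (k(I) = 9*(I + I) = 9*(2*I) = 18*I)
f = 16 (f = (2*9 - 22)² = (18 - 22)² = (-4)² = 16)
(f - 13284)/(-28882 + k(57)) = (16 - 13284)/(-28882 + 18*57) = -13268/(-28882 + 1026) = -13268/(-27856) = -13268*(-1/27856) = 3317/6964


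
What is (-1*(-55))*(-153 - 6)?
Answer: -8745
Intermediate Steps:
(-1*(-55))*(-153 - 6) = 55*(-159) = -8745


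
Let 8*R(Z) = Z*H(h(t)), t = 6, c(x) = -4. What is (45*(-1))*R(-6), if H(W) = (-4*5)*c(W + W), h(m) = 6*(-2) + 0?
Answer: 2700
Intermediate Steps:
h(m) = -12 (h(m) = -12 + 0 = -12)
H(W) = 80 (H(W) = -4*5*(-4) = -20*(-4) = 80)
R(Z) = 10*Z (R(Z) = (Z*80)/8 = (80*Z)/8 = 10*Z)
(45*(-1))*R(-6) = (45*(-1))*(10*(-6)) = -45*(-60) = 2700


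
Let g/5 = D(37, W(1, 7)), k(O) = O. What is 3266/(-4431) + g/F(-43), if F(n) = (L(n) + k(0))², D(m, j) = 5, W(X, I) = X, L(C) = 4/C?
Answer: 204770719/70896 ≈ 2888.3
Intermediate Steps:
F(n) = 16/n² (F(n) = (4/n + 0)² = (4/n)² = 16/n²)
g = 25 (g = 5*5 = 25)
3266/(-4431) + g/F(-43) = 3266/(-4431) + 25/((16/(-43)²)) = 3266*(-1/4431) + 25/((16*(1/1849))) = -3266/4431 + 25/(16/1849) = -3266/4431 + 25*(1849/16) = -3266/4431 + 46225/16 = 204770719/70896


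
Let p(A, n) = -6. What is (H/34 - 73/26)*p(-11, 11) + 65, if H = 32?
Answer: 16840/221 ≈ 76.199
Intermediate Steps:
(H/34 - 73/26)*p(-11, 11) + 65 = (32/34 - 73/26)*(-6) + 65 = (32*(1/34) - 73*1/26)*(-6) + 65 = (16/17 - 73/26)*(-6) + 65 = -825/442*(-6) + 65 = 2475/221 + 65 = 16840/221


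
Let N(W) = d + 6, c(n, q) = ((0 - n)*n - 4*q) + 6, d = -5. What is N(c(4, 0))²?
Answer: 1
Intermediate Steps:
c(n, q) = 6 - n² - 4*q (c(n, q) = ((-n)*n - 4*q) + 6 = (-n² - 4*q) + 6 = 6 - n² - 4*q)
N(W) = 1 (N(W) = -5 + 6 = 1)
N(c(4, 0))² = 1² = 1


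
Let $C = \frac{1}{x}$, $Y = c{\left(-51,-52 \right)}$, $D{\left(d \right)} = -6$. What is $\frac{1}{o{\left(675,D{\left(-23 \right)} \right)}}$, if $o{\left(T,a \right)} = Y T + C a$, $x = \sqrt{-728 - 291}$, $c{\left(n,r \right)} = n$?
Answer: $- \frac{3897675}{134177461879} - \frac{2 i \sqrt{1019}}{402532385637} \approx -2.9049 \cdot 10^{-5} - 1.586 \cdot 10^{-10} i$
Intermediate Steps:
$x = i \sqrt{1019}$ ($x = \sqrt{-1019} = i \sqrt{1019} \approx 31.922 i$)
$Y = -51$
$C = - \frac{i \sqrt{1019}}{1019}$ ($C = \frac{1}{i \sqrt{1019}} = - \frac{i \sqrt{1019}}{1019} \approx - 0.031327 i$)
$o{\left(T,a \right)} = - 51 T - \frac{i a \sqrt{1019}}{1019}$ ($o{\left(T,a \right)} = - 51 T + - \frac{i \sqrt{1019}}{1019} a = - 51 T - \frac{i a \sqrt{1019}}{1019}$)
$\frac{1}{o{\left(675,D{\left(-23 \right)} \right)}} = \frac{1}{\left(-51\right) 675 - \frac{1}{1019} i \left(-6\right) \sqrt{1019}} = \frac{1}{-34425 + \frac{6 i \sqrt{1019}}{1019}}$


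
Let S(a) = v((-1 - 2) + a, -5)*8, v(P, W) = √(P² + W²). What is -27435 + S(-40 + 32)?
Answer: -27435 + 8*√146 ≈ -27338.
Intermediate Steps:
S(a) = 8*√(25 + (-3 + a)²) (S(a) = √(((-1 - 2) + a)² + (-5)²)*8 = √((-3 + a)² + 25)*8 = √(25 + (-3 + a)²)*8 = 8*√(25 + (-3 + a)²))
-27435 + S(-40 + 32) = -27435 + 8*√(25 + (-3 + (-40 + 32))²) = -27435 + 8*√(25 + (-3 - 8)²) = -27435 + 8*√(25 + (-11)²) = -27435 + 8*√(25 + 121) = -27435 + 8*√146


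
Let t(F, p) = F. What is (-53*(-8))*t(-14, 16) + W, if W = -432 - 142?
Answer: -6510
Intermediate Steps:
W = -574
(-53*(-8))*t(-14, 16) + W = -53*(-8)*(-14) - 574 = 424*(-14) - 574 = -5936 - 574 = -6510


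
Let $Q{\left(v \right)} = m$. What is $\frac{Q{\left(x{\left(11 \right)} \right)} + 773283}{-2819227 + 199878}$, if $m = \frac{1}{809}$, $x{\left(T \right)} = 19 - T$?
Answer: $- \frac{625585948}{2119053341} \approx -0.29522$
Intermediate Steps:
$m = \frac{1}{809} \approx 0.0012361$
$Q{\left(v \right)} = \frac{1}{809}$
$\frac{Q{\left(x{\left(11 \right)} \right)} + 773283}{-2819227 + 199878} = \frac{\frac{1}{809} + 773283}{-2819227 + 199878} = \frac{625585948}{809 \left(-2619349\right)} = \frac{625585948}{809} \left(- \frac{1}{2619349}\right) = - \frac{625585948}{2119053341}$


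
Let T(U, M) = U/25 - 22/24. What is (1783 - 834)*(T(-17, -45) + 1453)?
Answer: 413214529/300 ≈ 1.3774e+6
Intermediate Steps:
T(U, M) = -11/12 + U/25 (T(U, M) = U*(1/25) - 22*1/24 = U/25 - 11/12 = -11/12 + U/25)
(1783 - 834)*(T(-17, -45) + 1453) = (1783 - 834)*((-11/12 + (1/25)*(-17)) + 1453) = 949*((-11/12 - 17/25) + 1453) = 949*(-479/300 + 1453) = 949*(435421/300) = 413214529/300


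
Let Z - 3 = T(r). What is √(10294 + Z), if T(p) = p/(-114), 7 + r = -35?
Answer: 5*√148694/19 ≈ 101.48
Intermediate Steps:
r = -42 (r = -7 - 35 = -42)
T(p) = -p/114 (T(p) = p*(-1/114) = -p/114)
Z = 64/19 (Z = 3 - 1/114*(-42) = 3 + 7/19 = 64/19 ≈ 3.3684)
√(10294 + Z) = √(10294 + 64/19) = √(195650/19) = 5*√148694/19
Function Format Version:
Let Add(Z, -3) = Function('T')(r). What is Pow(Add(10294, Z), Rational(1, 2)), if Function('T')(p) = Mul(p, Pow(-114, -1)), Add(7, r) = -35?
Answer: Mul(Rational(5, 19), Pow(148694, Rational(1, 2))) ≈ 101.48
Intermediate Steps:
r = -42 (r = Add(-7, -35) = -42)
Function('T')(p) = Mul(Rational(-1, 114), p) (Function('T')(p) = Mul(p, Rational(-1, 114)) = Mul(Rational(-1, 114), p))
Z = Rational(64, 19) (Z = Add(3, Mul(Rational(-1, 114), -42)) = Add(3, Rational(7, 19)) = Rational(64, 19) ≈ 3.3684)
Pow(Add(10294, Z), Rational(1, 2)) = Pow(Add(10294, Rational(64, 19)), Rational(1, 2)) = Pow(Rational(195650, 19), Rational(1, 2)) = Mul(Rational(5, 19), Pow(148694, Rational(1, 2)))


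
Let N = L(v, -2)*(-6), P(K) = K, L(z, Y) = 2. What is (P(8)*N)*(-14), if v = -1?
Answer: 1344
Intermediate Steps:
N = -12 (N = 2*(-6) = -12)
(P(8)*N)*(-14) = (8*(-12))*(-14) = -96*(-14) = 1344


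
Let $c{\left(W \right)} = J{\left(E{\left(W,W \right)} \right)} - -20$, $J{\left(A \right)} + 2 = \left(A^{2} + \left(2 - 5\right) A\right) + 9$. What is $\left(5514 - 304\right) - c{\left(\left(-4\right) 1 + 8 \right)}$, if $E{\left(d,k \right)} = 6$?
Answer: $5165$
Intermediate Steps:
$J{\left(A \right)} = 7 + A^{2} - 3 A$ ($J{\left(A \right)} = -2 + \left(\left(A^{2} + \left(2 - 5\right) A\right) + 9\right) = -2 + \left(\left(A^{2} - 3 A\right) + 9\right) = -2 + \left(9 + A^{2} - 3 A\right) = 7 + A^{2} - 3 A$)
$c{\left(W \right)} = 45$ ($c{\left(W \right)} = \left(7 + 6^{2} - 18\right) - -20 = \left(7 + 36 - 18\right) + 20 = 25 + 20 = 45$)
$\left(5514 - 304\right) - c{\left(\left(-4\right) 1 + 8 \right)} = \left(5514 - 304\right) - 45 = 5210 - 45 = 5165$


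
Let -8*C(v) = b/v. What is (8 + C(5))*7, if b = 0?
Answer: 56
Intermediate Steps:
C(v) = 0 (C(v) = -0/v = -⅛*0 = 0)
(8 + C(5))*7 = (8 + 0)*7 = 8*7 = 56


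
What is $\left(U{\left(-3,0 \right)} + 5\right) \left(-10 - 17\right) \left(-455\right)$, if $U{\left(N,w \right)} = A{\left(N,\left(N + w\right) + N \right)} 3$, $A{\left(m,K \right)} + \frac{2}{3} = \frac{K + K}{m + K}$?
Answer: $85995$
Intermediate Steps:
$A{\left(m,K \right)} = - \frac{2}{3} + \frac{2 K}{K + m}$ ($A{\left(m,K \right)} = - \frac{2}{3} + \frac{K + K}{m + K} = - \frac{2}{3} + \frac{2 K}{K + m}$)
$U{\left(N,w \right)} = \frac{2 \left(2 w + 3 N\right)}{w + 3 N}$ ($U{\left(N,w \right)} = \frac{2 \left(- N + 2 \left(\left(N + w\right) + N\right)\right)}{3 \left(\left(\left(N + w\right) + N\right) + N\right)} 3 = \frac{2 \left(- N + 2 \left(w + 2 N\right)\right)}{3 \left(\left(w + 2 N\right) + N\right)} 3 = \frac{2 \left(- N + \left(2 w + 4 N\right)\right)}{3 \left(w + 3 N\right)} 3 = \frac{2 \left(2 w + 3 N\right)}{3 \left(w + 3 N\right)} 3 = \frac{2 \left(2 w + 3 N\right)}{w + 3 N}$)
$\left(U{\left(-3,0 \right)} + 5\right) \left(-10 - 17\right) \left(-455\right) = \left(\frac{2 \left(2 \cdot 0 + 3 \left(-3\right)\right)}{0 + 3 \left(-3\right)} + 5\right) \left(-10 - 17\right) \left(-455\right) = \left(\frac{2 \left(0 - 9\right)}{0 - 9} + 5\right) \left(-27\right) \left(-455\right) = \left(2 \frac{1}{-9} \left(-9\right) + 5\right) \left(-27\right) \left(-455\right) = \left(2 \left(- \frac{1}{9}\right) \left(-9\right) + 5\right) \left(-27\right) \left(-455\right) = \left(2 + 5\right) \left(-27\right) \left(-455\right) = 7 \left(-27\right) \left(-455\right) = \left(-189\right) \left(-455\right) = 85995$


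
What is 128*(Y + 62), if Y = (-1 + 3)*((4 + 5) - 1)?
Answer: 9984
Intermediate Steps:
Y = 16 (Y = 2*(9 - 1) = 2*8 = 16)
128*(Y + 62) = 128*(16 + 62) = 128*78 = 9984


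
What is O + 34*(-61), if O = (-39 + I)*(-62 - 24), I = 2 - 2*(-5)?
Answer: 248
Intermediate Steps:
I = 12 (I = 2 + 10 = 12)
O = 2322 (O = (-39 + 12)*(-62 - 24) = -27*(-86) = 2322)
O + 34*(-61) = 2322 + 34*(-61) = 2322 - 2074 = 248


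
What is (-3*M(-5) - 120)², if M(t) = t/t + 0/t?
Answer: 15129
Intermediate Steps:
M(t) = 1 (M(t) = 1 + 0 = 1)
(-3*M(-5) - 120)² = (-3*1 - 120)² = (-3 - 120)² = (-123)² = 15129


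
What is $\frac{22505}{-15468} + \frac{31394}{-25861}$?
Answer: $- \frac{97054927}{36365268} \approx -2.6689$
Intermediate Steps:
$\frac{22505}{-15468} + \frac{31394}{-25861} = 22505 \left(- \frac{1}{15468}\right) + 31394 \left(- \frac{1}{25861}\right) = - \frac{22505}{15468} - \frac{2854}{2351} = - \frac{97054927}{36365268}$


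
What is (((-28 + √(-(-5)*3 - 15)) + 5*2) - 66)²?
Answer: 7056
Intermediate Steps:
(((-28 + √(-(-5)*3 - 15)) + 5*2) - 66)² = (((-28 + √(-5*(-3) - 15)) + 10) - 66)² = (((-28 + √(15 - 15)) + 10) - 66)² = (((-28 + √0) + 10) - 66)² = (((-28 + 0) + 10) - 66)² = ((-28 + 10) - 66)² = (-18 - 66)² = (-84)² = 7056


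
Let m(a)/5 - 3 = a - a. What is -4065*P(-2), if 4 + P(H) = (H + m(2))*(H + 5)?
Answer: -142275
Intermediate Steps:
m(a) = 15 (m(a) = 15 + 5*(a - a) = 15 + 5*0 = 15 + 0 = 15)
P(H) = -4 + (5 + H)*(15 + H) (P(H) = -4 + (H + 15)*(H + 5) = -4 + (15 + H)*(5 + H) = -4 + (5 + H)*(15 + H))
-4065*P(-2) = -4065*(71 + (-2)² + 20*(-2)) = -4065*(71 + 4 - 40) = -4065*35 = -142275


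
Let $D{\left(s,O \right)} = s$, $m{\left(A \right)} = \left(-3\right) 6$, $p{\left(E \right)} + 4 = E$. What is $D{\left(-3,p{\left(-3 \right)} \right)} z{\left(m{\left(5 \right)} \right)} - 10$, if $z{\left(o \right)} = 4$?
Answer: $-22$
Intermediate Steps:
$p{\left(E \right)} = -4 + E$
$m{\left(A \right)} = -18$
$D{\left(-3,p{\left(-3 \right)} \right)} z{\left(m{\left(5 \right)} \right)} - 10 = \left(-3\right) 4 - 10 = -12 - 10 = -22$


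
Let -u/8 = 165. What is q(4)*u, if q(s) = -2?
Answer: 2640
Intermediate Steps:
u = -1320 (u = -8*165 = -1320)
q(4)*u = -2*(-1320) = 2640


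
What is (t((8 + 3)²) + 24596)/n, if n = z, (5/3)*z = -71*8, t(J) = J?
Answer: -41195/568 ≈ -72.526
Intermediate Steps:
z = -1704/5 (z = 3*(-71*8)/5 = (⅗)*(-568) = -1704/5 ≈ -340.80)
n = -1704/5 ≈ -340.80
(t((8 + 3)²) + 24596)/n = ((8 + 3)² + 24596)/(-1704/5) = (11² + 24596)*(-5/1704) = (121 + 24596)*(-5/1704) = 24717*(-5/1704) = -41195/568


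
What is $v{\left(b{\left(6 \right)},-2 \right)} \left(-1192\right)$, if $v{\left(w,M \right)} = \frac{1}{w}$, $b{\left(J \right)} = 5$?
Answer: $- \frac{1192}{5} \approx -238.4$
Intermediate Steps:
$v{\left(b{\left(6 \right)},-2 \right)} \left(-1192\right) = \frac{1}{5} \left(-1192\right) = - \frac{1192}{5}$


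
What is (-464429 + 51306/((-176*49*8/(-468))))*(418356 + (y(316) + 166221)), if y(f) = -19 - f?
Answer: -1169136684489695/4312 ≈ -2.7114e+11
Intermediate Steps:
(-464429 + 51306/((-176*49*8/(-468))))*(418356 + (y(316) + 166221)) = (-464429 + 51306/((-176*49*8/(-468))))*(418356 + ((-19 - 1*316) + 166221)) = (-464429 + 51306/((-68992*(-1)/468)))*(418356 + ((-19 - 316) + 166221)) = (-464429 + 51306/((-176*(-98/117))))*(418356 + (-335 + 166221)) = (-464429 + 51306/(17248/117))*(418356 + 165886) = (-464429 + 51306*(117/17248))*584242 = (-464429 + 3001401/8624)*584242 = -4002234295/8624*584242 = -1169136684489695/4312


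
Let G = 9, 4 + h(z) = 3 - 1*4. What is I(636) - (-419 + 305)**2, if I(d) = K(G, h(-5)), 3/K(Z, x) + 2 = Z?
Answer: -90969/7 ≈ -12996.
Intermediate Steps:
h(z) = -5 (h(z) = -4 + (3 - 1*4) = -4 + (3 - 4) = -4 - 1 = -5)
K(Z, x) = 3/(-2 + Z)
I(d) = 3/7 (I(d) = 3/(-2 + 9) = 3/7)
I(636) - (-419 + 305)**2 = 3/7 - (-419 + 305)**2 = 3/7 - 1*(-114)**2 = 3/7 - 1*12996 = 3/7 - 12996 = -90969/7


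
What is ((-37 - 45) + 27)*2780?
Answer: -152900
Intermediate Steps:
((-37 - 45) + 27)*2780 = (-82 + 27)*2780 = -55*2780 = -152900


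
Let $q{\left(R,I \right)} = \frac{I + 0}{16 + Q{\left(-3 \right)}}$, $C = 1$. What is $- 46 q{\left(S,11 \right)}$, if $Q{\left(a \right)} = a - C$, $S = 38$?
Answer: $- \frac{253}{6} \approx -42.167$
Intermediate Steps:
$Q{\left(a \right)} = -1 + a$ ($Q{\left(a \right)} = a - 1 = -1 + a$)
$q{\left(R,I \right)} = \frac{I}{12}$ ($q{\left(R,I \right)} = \frac{I + 0}{16 - 4} = \frac{I}{16 - 4} = \frac{I}{12}$)
$- 46 q{\left(S,11 \right)} = - 46 \cdot \frac{1}{12} \cdot 11 = \left(-46\right) \frac{11}{12} = - \frac{253}{6}$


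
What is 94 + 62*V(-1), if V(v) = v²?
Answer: 156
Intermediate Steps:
94 + 62*V(-1) = 94 + 62*(-1)² = 94 + 62*1 = 94 + 62 = 156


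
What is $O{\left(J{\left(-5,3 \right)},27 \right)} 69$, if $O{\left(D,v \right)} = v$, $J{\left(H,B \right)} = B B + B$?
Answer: $1863$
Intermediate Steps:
$J{\left(H,B \right)} = B + B^{2}$ ($J{\left(H,B \right)} = B^{2} + B = B + B^{2}$)
$O{\left(J{\left(-5,3 \right)},27 \right)} 69 = 27 \cdot 69 = 1863$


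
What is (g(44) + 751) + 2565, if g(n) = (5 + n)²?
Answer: 5717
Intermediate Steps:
(g(44) + 751) + 2565 = ((5 + 44)² + 751) + 2565 = (49² + 751) + 2565 = (2401 + 751) + 2565 = 3152 + 2565 = 5717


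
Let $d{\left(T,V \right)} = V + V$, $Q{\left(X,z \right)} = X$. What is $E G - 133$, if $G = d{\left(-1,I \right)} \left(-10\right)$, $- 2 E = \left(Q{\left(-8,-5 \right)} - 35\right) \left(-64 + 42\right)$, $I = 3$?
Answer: $28247$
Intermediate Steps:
$d{\left(T,V \right)} = 2 V$
$E = -473$ ($E = - \frac{\left(-8 - 35\right) \left(-64 + 42\right)}{2} = - \frac{\left(-43\right) \left(-22\right)}{2} = \left(- \frac{1}{2}\right) 946 = -473$)
$G = -60$ ($G = 2 \cdot 3 \left(-10\right) = 6 \left(-10\right) = -60$)
$E G - 133 = \left(-473\right) \left(-60\right) - 133 = 28380 - 133 = 28247$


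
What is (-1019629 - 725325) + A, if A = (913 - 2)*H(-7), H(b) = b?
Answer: -1751331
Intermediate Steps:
A = -6377 (A = (913 - 2)*(-7) = 911*(-7) = -6377)
(-1019629 - 725325) + A = (-1019629 - 725325) - 6377 = -1744954 - 6377 = -1751331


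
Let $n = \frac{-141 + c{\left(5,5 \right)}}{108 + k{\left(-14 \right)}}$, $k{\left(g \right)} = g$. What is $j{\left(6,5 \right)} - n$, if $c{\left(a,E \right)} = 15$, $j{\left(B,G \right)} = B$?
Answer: $\frac{345}{47} \approx 7.3404$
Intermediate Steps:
$n = - \frac{63}{47}$ ($n = \frac{-141 + 15}{108 - 14} = - \frac{126}{94} = \left(-126\right) \frac{1}{94} = - \frac{63}{47} \approx -1.3404$)
$j{\left(6,5 \right)} - n = 6 - - \frac{63}{47} = 6 + \frac{63}{47} = \frac{345}{47}$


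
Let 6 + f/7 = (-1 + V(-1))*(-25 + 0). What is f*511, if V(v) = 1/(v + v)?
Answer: 225351/2 ≈ 1.1268e+5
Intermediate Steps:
V(v) = 1/(2*v)
f = 441/2 (f = -42 + 7*((-1 + (½)/(-1))*(-25 + 0)) = -42 + 7*((-1 + (½)*(-1))*(-25)) = -42 + 7*((-1 - ½)*(-25)) = -42 + 7*(-3/2*(-25)) = -42 + 7*(75/2) = -42 + 525/2 = 441/2 ≈ 220.50)
f*511 = (441/2)*511 = 225351/2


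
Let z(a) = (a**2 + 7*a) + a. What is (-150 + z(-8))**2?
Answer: 22500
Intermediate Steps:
z(a) = a**2 + 8*a
(-150 + z(-8))**2 = (-150 - 8*(8 - 8))**2 = (-150 - 8*0)**2 = (-150 + 0)**2 = (-150)**2 = 22500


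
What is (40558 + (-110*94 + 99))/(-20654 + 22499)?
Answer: 30317/1845 ≈ 16.432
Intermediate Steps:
(40558 + (-110*94 + 99))/(-20654 + 22499) = (40558 + (-10340 + 99))/1845 = (40558 - 10241)*(1/1845) = 30317*(1/1845) = 30317/1845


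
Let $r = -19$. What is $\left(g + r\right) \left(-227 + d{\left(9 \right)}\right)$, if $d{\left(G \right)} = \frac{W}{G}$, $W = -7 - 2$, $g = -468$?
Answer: $111036$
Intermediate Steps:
$W = -9$
$d{\left(G \right)} = - \frac{9}{G}$
$\left(g + r\right) \left(-227 + d{\left(9 \right)}\right) = \left(-468 - 19\right) \left(-227 - \frac{9}{9}\right) = - 487 \left(-227 - 1\right) = \left(-487\right) \left(-228\right) = 111036$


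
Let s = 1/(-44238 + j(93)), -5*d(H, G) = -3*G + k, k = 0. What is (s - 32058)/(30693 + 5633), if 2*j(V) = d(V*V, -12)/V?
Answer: -219818372123/249083604096 ≈ -0.88251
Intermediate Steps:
d(H, G) = 3*G/5 (d(H, G) = -(-3*G + 0)/5 = -(-3)*G/5 = 3*G/5)
j(V) = -18/(5*V) (j(V) = (((⅗)*(-12))/V)/2 = (-36/(5*V))/2 = -18/(5*V))
s = -155/6856896 (s = 1/(-44238 - 18/5/93) = 1/(-44238 - 18/5*1/93) = 1/(-44238 - 6/155) = 1/(-6856896/155) = -155/6856896 ≈ -2.2605e-5)
(s - 32058)/(30693 + 5633) = (-155/6856896 - 32058)/(30693 + 5633) = -219818372123/6856896/36326 = -219818372123/6856896*1/36326 = -219818372123/249083604096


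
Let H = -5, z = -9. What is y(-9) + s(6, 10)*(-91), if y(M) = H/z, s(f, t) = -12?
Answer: 9833/9 ≈ 1092.6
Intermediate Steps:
y(M) = 5/9 (y(M) = -5/(-9) = -5*(-⅑) = 5/9)
y(-9) + s(6, 10)*(-91) = 5/9 - 12*(-91) = 5/9 + 1092 = 9833/9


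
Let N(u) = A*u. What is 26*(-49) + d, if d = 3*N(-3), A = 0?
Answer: -1274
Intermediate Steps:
N(u) = 0 (N(u) = 0*u = 0)
d = 0 (d = 3*0 = 0)
26*(-49) + d = 26*(-49) + 0 = -1274 + 0 = -1274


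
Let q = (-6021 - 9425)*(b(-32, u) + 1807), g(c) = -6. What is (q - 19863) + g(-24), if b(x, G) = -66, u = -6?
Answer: -26911355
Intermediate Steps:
q = -26891486 (q = (-6021 - 9425)*(-66 + 1807) = -15446*1741 = -26891486)
(q - 19863) + g(-24) = (-26891486 - 19863) - 6 = -26911349 - 6 = -26911355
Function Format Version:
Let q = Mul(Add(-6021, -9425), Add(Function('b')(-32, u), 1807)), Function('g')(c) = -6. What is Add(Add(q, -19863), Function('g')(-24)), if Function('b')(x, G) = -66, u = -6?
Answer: -26911355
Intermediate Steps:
q = -26891486 (q = Mul(Add(-6021, -9425), Add(-66, 1807)) = Mul(-15446, 1741) = -26891486)
Add(Add(q, -19863), Function('g')(-24)) = Add(Add(-26891486, -19863), -6) = Add(-26911349, -6) = -26911355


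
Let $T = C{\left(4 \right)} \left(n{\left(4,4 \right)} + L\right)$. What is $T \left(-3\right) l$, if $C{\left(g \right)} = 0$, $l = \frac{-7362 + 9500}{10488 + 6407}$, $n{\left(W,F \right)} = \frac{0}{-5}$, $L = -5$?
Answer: $0$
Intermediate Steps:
$n{\left(W,F \right)} = 0$ ($n{\left(W,F \right)} = 0 \left(- \frac{1}{5}\right) = 0$)
$l = \frac{2138}{16895} \approx 0.12655$
$T = 0$ ($T = 0 \left(0 - 5\right) = 0 \left(-5\right) = 0$)
$T \left(-3\right) l = 0 \left(-3\right) \frac{2138}{16895} = 0 \cdot \frac{2138}{16895} = 0$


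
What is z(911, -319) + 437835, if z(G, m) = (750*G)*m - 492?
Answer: -217519407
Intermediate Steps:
z(G, m) = -492 + 750*G*m (z(G, m) = 750*G*m - 492 = -492 + 750*G*m)
z(911, -319) + 437835 = (-492 + 750*911*(-319)) + 437835 = (-492 - 217956750) + 437835 = -217957242 + 437835 = -217519407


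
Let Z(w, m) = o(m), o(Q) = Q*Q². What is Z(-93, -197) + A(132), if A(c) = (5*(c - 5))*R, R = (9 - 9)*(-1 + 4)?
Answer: -7645373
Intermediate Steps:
o(Q) = Q³
Z(w, m) = m³
R = 0 (R = 0*3 = 0)
A(c) = 0 (A(c) = (5*(c - 5))*0 = (5*(-5 + c))*0 = (-25 + 5*c)*0 = 0)
Z(-93, -197) + A(132) = (-197)³ + 0 = -7645373 + 0 = -7645373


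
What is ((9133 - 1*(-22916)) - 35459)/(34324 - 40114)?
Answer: 341/579 ≈ 0.58895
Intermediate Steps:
((9133 - 1*(-22916)) - 35459)/(34324 - 40114) = ((9133 + 22916) - 35459)/(-5790) = (32049 - 35459)*(-1/5790) = -3410*(-1/5790) = 341/579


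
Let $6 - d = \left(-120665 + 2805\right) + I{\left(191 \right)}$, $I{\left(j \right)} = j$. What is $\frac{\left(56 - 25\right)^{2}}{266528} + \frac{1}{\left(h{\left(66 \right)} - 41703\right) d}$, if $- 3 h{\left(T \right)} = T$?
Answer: $\frac{4718499522847}{1308649648140000} \approx 0.0036056$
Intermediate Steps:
$h{\left(T \right)} = - \frac{T}{3}$
$d = 117675$ ($d = 6 - \left(\left(-120665 + 2805\right) + 191\right) = 6 - \left(-117860 + 191\right) = 6 - -117669 = 6 + 117669 = 117675$)
$\frac{\left(56 - 25\right)^{2}}{266528} + \frac{1}{\left(h{\left(66 \right)} - 41703\right) d} = \frac{\left(56 - 25\right)^{2}}{266528} + \frac{1}{\left(\left(- \frac{1}{3}\right) 66 - 41703\right) 117675} = 31^{2} \cdot \frac{1}{266528} + \frac{1}{-22 - 41703} \cdot \frac{1}{117675} = 961 \cdot \frac{1}{266528} + \frac{1}{-41725} \cdot \frac{1}{117675} = \frac{961}{266528} - \frac{1}{4909989375} = \frac{4718499522847}{1308649648140000}$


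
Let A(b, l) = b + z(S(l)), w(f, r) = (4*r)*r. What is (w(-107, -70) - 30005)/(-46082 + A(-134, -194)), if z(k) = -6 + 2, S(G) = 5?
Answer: 2081/9244 ≈ 0.22512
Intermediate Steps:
w(f, r) = 4*r²
z(k) = -4
A(b, l) = -4 + b (A(b, l) = b - 4 = -4 + b)
(w(-107, -70) - 30005)/(-46082 + A(-134, -194)) = (4*(-70)² - 30005)/(-46082 + (-4 - 134)) = (4*4900 - 30005)/(-46082 - 138) = (19600 - 30005)/(-46220) = -10405*(-1/46220) = 2081/9244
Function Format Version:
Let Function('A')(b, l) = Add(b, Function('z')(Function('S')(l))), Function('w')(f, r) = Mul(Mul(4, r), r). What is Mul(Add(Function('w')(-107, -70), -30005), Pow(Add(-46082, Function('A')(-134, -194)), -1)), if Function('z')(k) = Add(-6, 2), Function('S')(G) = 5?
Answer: Rational(2081, 9244) ≈ 0.22512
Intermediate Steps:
Function('w')(f, r) = Mul(4, Pow(r, 2))
Function('z')(k) = -4
Function('A')(b, l) = Add(-4, b) (Function('A')(b, l) = Add(b, -4) = Add(-4, b))
Mul(Add(Function('w')(-107, -70), -30005), Pow(Add(-46082, Function('A')(-134, -194)), -1)) = Mul(Add(Mul(4, Pow(-70, 2)), -30005), Pow(Add(-46082, Add(-4, -134)), -1)) = Mul(Add(Mul(4, 4900), -30005), Pow(Add(-46082, -138), -1)) = Mul(Add(19600, -30005), Pow(-46220, -1)) = Mul(-10405, Rational(-1, 46220)) = Rational(2081, 9244)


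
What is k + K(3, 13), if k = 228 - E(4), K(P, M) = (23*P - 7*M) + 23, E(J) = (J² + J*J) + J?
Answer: 193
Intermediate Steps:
E(J) = J + 2*J² (E(J) = (J² + J²) + J = 2*J² + J = J + 2*J²)
K(P, M) = 23 - 7*M + 23*P (K(P, M) = (-7*M + 23*P) + 23 = 23 - 7*M + 23*P)
k = 192 (k = 228 - 4*(1 + 2*4) = 228 - 4*(1 + 8) = 228 - 4*9 = 228 - 1*36 = 228 - 36 = 192)
k + K(3, 13) = 192 + (23 - 7*13 + 23*3) = 192 + (23 - 91 + 69) = 192 + 1 = 193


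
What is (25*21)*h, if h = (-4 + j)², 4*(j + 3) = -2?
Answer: 118125/4 ≈ 29531.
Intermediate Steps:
j = -7/2 (j = -3 + (¼)*(-2) = -3 - ½ = -7/2 ≈ -3.5000)
h = 225/4 (h = (-4 - 7/2)² = (-15/2)² = 225/4 ≈ 56.250)
(25*21)*h = (25*21)*(225/4) = 525*(225/4) = 118125/4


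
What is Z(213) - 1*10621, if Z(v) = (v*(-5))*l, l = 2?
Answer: -12751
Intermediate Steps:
Z(v) = -10*v (Z(v) = (v*(-5))*2 = -5*v*2 = -10*v)
Z(213) - 1*10621 = -10*213 - 1*10621 = -2130 - 10621 = -12751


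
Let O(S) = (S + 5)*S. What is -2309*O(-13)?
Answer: -240136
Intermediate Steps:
O(S) = S*(5 + S) (O(S) = (5 + S)*S = S*(5 + S))
-2309*O(-13) = -(-30017)*(5 - 13) = -(-30017)*(-8) = -2309*104 = -240136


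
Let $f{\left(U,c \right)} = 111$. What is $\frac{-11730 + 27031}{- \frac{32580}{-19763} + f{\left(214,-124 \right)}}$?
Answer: $\frac{302393663}{2226273} \approx 135.83$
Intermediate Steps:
$\frac{-11730 + 27031}{- \frac{32580}{-19763} + f{\left(214,-124 \right)}} = \frac{-11730 + 27031}{- \frac{32580}{-19763} + 111} = \frac{15301}{\left(-32580\right) \left(- \frac{1}{19763}\right) + 111} = \frac{15301}{\frac{32580}{19763} + 111} = \frac{15301}{\frac{2226273}{19763}} = 15301 \cdot \frac{19763}{2226273} = \frac{302393663}{2226273}$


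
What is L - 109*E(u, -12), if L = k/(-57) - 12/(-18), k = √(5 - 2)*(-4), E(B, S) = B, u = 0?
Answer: ⅔ + 4*√3/57 ≈ 0.78821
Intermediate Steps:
k = -4*√3 (k = √3*(-4) = -4*√3 ≈ -6.9282)
L = ⅔ + 4*√3/57 (L = -4*√3/(-57) - 12/(-18) = -4*√3*(-1/57) - 12*(-1/18) = 4*√3/57 + ⅔ = ⅔ + 4*√3/57 ≈ 0.78821)
L - 109*E(u, -12) = (⅔ + 4*√3/57) - 109*0 = (⅔ + 4*√3/57) + 0 = ⅔ + 4*√3/57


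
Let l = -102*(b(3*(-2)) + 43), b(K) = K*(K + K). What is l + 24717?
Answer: 12987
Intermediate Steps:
b(K) = 2*K**2 (b(K) = K*(2*K) = 2*K**2)
l = -11730 (l = -102*(2*(3*(-2))**2 + 43) = -102*(2*(-6)**2 + 43) = -102*(2*36 + 43) = -102*(72 + 43) = -102*115 = -11730)
l + 24717 = -11730 + 24717 = 12987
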